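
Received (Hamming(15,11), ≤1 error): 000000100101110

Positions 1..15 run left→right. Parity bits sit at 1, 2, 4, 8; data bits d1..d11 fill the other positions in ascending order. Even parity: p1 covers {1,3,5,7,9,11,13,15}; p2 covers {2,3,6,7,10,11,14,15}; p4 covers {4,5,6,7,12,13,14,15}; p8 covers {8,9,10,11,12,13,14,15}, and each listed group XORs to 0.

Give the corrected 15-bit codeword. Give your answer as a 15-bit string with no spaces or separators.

010000100101110

s1 (pos 1,3,5,7,9,11,13,15): 0⊕0⊕0⊕1⊕0⊕0⊕1⊕0 = 0
s2 (pos 2,3,6,7,10,11,14,15): 0⊕0⊕0⊕1⊕1⊕0⊕1⊕0 = 1
s4 (pos 4,5,6,7,12,13,14,15): 0⊕0⊕0⊕1⊕1⊕1⊕1⊕0 = 0
s8 (pos 8,9,10,11,12,13,14,15): 0⊕0⊕1⊕0⊕1⊕1⊕1⊕0 = 0
Syndrome s8…s1 = 0010 → error at position 2.
Flip position 2: 000000100101110 → 010000100101110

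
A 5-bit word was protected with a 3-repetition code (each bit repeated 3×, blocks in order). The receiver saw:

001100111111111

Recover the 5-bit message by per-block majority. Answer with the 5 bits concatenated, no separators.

Block 1 (001): 1 one → 0
Block 2 (100): 1 one → 0
Block 3 (111): 3 ones → 1
Block 4 (111): 3 ones → 1
Block 5 (111): 3 ones → 1

00111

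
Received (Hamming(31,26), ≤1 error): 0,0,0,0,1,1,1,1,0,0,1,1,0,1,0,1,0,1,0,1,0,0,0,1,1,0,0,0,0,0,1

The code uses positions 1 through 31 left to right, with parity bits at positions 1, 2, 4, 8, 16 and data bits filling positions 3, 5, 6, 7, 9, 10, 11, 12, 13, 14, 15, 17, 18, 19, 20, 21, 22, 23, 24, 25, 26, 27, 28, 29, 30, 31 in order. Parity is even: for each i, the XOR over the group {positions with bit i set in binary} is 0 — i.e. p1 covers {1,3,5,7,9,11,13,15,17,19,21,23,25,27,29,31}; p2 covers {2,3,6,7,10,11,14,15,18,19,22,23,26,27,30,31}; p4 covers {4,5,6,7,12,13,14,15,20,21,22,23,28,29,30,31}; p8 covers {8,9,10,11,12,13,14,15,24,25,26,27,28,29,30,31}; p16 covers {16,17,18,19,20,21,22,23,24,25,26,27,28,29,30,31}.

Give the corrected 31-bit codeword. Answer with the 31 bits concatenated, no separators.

0000111100111101010100011000001

s1 (pos 1,3,5,7,9,11,13,15,17,19,21,23,25,27,29,31): 0⊕0⊕1⊕1⊕0⊕1⊕0⊕0⊕0⊕0⊕0⊕0⊕1⊕0⊕0⊕1 = 1
s2 (pos 2,3,6,7,10,11,14,15,18,19,22,23,26,27,30,31): 0⊕0⊕1⊕1⊕0⊕1⊕1⊕0⊕1⊕0⊕0⊕0⊕0⊕0⊕0⊕1 = 0
s4 (pos 4,5,6,7,12,13,14,15,20,21,22,23,28,29,30,31): 0⊕1⊕1⊕1⊕1⊕0⊕1⊕0⊕1⊕0⊕0⊕0⊕0⊕0⊕0⊕1 = 1
s8 (pos 8,9,10,11,12,13,14,15,24,25,26,27,28,29,30,31): 1⊕0⊕0⊕1⊕1⊕0⊕1⊕0⊕1⊕1⊕0⊕0⊕0⊕0⊕0⊕1 = 1
s16 (pos 16,17,18,19,20,21,22,23,24,25,26,27,28,29,30,31): 1⊕0⊕1⊕0⊕1⊕0⊕0⊕0⊕1⊕1⊕0⊕0⊕0⊕0⊕0⊕1 = 0
Syndrome s16…s1 = 01101 → error at position 13.
Flip position 13: 0000111100110101010100011000001 → 0000111100111101010100011000001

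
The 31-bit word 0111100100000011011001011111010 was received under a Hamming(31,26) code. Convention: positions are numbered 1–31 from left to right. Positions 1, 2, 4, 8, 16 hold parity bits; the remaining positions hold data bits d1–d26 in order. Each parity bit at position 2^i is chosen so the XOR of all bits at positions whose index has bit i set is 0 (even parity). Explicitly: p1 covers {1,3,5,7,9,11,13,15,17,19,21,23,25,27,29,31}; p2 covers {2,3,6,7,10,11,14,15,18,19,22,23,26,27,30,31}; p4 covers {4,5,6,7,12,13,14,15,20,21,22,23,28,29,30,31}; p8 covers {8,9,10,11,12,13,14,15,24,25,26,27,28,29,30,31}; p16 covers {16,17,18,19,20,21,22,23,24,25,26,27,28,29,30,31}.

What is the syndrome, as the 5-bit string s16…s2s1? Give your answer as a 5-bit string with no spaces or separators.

s1 (pos 1,3,5,7,9,11,13,15,17,19,21,23,25,27,29,31): 0⊕1⊕1⊕0⊕0⊕0⊕0⊕1⊕0⊕1⊕0⊕0⊕1⊕1⊕0⊕0 = 0
s2 (pos 2,3,6,7,10,11,14,15,18,19,22,23,26,27,30,31): 1⊕1⊕0⊕0⊕0⊕0⊕0⊕1⊕1⊕1⊕1⊕0⊕1⊕1⊕1⊕0 = 1
s4 (pos 4,5,6,7,12,13,14,15,20,21,22,23,28,29,30,31): 1⊕1⊕0⊕0⊕0⊕0⊕0⊕1⊕0⊕0⊕1⊕0⊕1⊕0⊕1⊕0 = 0
s8 (pos 8,9,10,11,12,13,14,15,24,25,26,27,28,29,30,31): 1⊕0⊕0⊕0⊕0⊕0⊕0⊕1⊕1⊕1⊕1⊕1⊕1⊕0⊕1⊕0 = 0
s16 (pos 16,17,18,19,20,21,22,23,24,25,26,27,28,29,30,31): 1⊕0⊕1⊕1⊕0⊕0⊕1⊕0⊕1⊕1⊕1⊕1⊕1⊕0⊕1⊕0 = 0
Syndrome s16…s1 = 00010 → error at position 2.

00010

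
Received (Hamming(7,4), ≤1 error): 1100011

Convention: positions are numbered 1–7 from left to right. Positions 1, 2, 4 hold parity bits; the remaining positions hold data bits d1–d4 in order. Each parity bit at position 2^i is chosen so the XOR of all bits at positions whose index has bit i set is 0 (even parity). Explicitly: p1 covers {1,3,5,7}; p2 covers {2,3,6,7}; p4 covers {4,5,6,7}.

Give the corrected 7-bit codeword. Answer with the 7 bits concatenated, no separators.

s1 (pos 1,3,5,7): 1⊕0⊕0⊕1 = 0
s2 (pos 2,3,6,7): 1⊕0⊕1⊕1 = 1
s4 (pos 4,5,6,7): 0⊕0⊕1⊕1 = 0
Syndrome s4…s1 = 010 → error at position 2.
Flip position 2: 1100011 → 1000011

1000011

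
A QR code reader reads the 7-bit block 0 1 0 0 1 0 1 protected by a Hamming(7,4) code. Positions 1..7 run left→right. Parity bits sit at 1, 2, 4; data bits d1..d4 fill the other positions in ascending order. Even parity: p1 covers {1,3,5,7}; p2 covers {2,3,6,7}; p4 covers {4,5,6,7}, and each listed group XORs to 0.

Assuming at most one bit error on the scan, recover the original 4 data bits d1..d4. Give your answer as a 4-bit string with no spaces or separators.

s1 (pos 1,3,5,7): 0⊕0⊕1⊕1 = 0
s2 (pos 2,3,6,7): 1⊕0⊕0⊕1 = 0
s4 (pos 4,5,6,7): 0⊕1⊕0⊕1 = 0
Syndrome s4…s1 = 000 → no error.
Read data bits from positions 3,5,6,7: 0101

0101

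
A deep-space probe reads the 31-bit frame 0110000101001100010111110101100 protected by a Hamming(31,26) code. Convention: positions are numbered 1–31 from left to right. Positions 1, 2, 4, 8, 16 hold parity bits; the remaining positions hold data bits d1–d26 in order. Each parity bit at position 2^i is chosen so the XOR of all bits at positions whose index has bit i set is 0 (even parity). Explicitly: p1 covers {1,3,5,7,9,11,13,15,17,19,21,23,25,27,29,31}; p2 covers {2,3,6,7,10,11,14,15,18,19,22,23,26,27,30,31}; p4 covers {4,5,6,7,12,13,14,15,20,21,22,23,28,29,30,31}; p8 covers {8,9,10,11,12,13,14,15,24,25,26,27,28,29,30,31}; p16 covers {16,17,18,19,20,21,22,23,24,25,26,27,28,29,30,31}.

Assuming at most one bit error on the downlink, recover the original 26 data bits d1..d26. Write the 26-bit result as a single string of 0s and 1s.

s1 (pos 1,3,5,7,9,11,13,15,17,19,21,23,25,27,29,31): 0⊕1⊕0⊕0⊕0⊕0⊕1⊕0⊕0⊕0⊕1⊕1⊕0⊕0⊕1⊕0 = 1
s2 (pos 2,3,6,7,10,11,14,15,18,19,22,23,26,27,30,31): 1⊕1⊕0⊕0⊕1⊕0⊕1⊕0⊕1⊕0⊕1⊕1⊕1⊕0⊕0⊕0 = 0
s4 (pos 4,5,6,7,12,13,14,15,20,21,22,23,28,29,30,31): 0⊕0⊕0⊕0⊕0⊕1⊕1⊕0⊕1⊕1⊕1⊕1⊕1⊕1⊕0⊕0 = 0
s8 (pos 8,9,10,11,12,13,14,15,24,25,26,27,28,29,30,31): 1⊕0⊕1⊕0⊕0⊕1⊕1⊕0⊕1⊕0⊕1⊕0⊕1⊕1⊕0⊕0 = 0
s16 (pos 16,17,18,19,20,21,22,23,24,25,26,27,28,29,30,31): 0⊕0⊕1⊕0⊕1⊕1⊕1⊕1⊕1⊕0⊕1⊕0⊕1⊕1⊕0⊕0 = 1
Syndrome s16…s1 = 10001 → error at position 17.
Flip position 17: 0110000101001100010111110101100 → 0110000101001100110111110101100
Read data bits from positions 3,5,6,7,9,10,11,12,13,14,15,17,18,19,20,21,22,23,24,25,26,27,28,29,30,31: 10000100110110111110101100

10000100110110111110101100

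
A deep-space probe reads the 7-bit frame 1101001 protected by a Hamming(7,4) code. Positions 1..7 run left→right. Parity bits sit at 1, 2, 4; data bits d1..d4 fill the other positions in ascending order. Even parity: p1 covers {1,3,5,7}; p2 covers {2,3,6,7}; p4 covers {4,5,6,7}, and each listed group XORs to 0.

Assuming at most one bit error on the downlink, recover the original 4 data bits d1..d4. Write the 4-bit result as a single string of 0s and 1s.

s1 (pos 1,3,5,7): 1⊕0⊕0⊕1 = 0
s2 (pos 2,3,6,7): 1⊕0⊕0⊕1 = 0
s4 (pos 4,5,6,7): 1⊕0⊕0⊕1 = 0
Syndrome s4…s1 = 000 → no error.
Read data bits from positions 3,5,6,7: 0001

0001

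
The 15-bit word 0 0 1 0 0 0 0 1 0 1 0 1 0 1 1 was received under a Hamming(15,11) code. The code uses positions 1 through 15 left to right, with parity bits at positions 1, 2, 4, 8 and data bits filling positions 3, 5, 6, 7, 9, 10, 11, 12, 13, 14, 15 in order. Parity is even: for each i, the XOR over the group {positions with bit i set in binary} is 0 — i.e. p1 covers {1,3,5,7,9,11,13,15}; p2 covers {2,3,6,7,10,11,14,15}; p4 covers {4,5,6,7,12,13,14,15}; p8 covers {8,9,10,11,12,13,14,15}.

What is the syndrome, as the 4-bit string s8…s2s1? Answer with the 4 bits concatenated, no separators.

s1 (pos 1,3,5,7,9,11,13,15): 0⊕1⊕0⊕0⊕0⊕0⊕0⊕1 = 0
s2 (pos 2,3,6,7,10,11,14,15): 0⊕1⊕0⊕0⊕1⊕0⊕1⊕1 = 0
s4 (pos 4,5,6,7,12,13,14,15): 0⊕0⊕0⊕0⊕1⊕0⊕1⊕1 = 1
s8 (pos 8,9,10,11,12,13,14,15): 1⊕0⊕1⊕0⊕1⊕0⊕1⊕1 = 1
Syndrome s8…s1 = 1100 → error at position 12.

1100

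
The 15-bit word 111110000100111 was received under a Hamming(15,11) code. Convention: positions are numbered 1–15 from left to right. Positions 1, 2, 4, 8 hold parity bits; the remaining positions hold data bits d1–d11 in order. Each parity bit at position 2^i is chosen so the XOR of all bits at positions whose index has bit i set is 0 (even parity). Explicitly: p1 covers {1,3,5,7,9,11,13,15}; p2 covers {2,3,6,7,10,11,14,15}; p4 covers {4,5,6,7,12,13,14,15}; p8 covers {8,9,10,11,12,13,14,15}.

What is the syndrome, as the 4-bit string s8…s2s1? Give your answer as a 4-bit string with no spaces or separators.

0111

s1 (pos 1,3,5,7,9,11,13,15): 1⊕1⊕1⊕0⊕0⊕0⊕1⊕1 = 1
s2 (pos 2,3,6,7,10,11,14,15): 1⊕1⊕0⊕0⊕1⊕0⊕1⊕1 = 1
s4 (pos 4,5,6,7,12,13,14,15): 1⊕1⊕0⊕0⊕0⊕1⊕1⊕1 = 1
s8 (pos 8,9,10,11,12,13,14,15): 0⊕0⊕1⊕0⊕0⊕1⊕1⊕1 = 0
Syndrome s8…s1 = 0111 → error at position 7.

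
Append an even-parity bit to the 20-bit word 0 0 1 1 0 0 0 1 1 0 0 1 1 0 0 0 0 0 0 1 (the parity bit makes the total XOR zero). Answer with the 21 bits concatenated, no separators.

001100011001100000011

XOR of the 20 data bits: 0⊕0⊕1⊕1⊕0⊕0⊕0⊕1⊕1⊕0⊕0⊕1⊕1⊕0⊕0⊕0⊕0⊕0⊕0⊕1 = 1
Parity bit = 1 (so all 21 bits XOR to 0).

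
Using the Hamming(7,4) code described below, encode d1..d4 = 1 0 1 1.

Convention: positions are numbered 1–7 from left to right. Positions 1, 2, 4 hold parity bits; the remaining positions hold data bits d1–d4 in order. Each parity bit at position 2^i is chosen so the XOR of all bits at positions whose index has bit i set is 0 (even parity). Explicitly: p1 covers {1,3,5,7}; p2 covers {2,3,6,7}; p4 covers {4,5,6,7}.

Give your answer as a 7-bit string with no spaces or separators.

0110011

Place data at non-parity positions: p1 p2 1 p4 0 1 1
p1 (pos 1,3,5,7): XOR of data positions = 1⊕0⊕1 = 0
p2 (pos 2,3,6,7): XOR of data positions = 1⊕1⊕1 = 1
p4 (pos 4,5,6,7): XOR of data positions = 0⊕1⊕1 = 0
Codeword: 0110011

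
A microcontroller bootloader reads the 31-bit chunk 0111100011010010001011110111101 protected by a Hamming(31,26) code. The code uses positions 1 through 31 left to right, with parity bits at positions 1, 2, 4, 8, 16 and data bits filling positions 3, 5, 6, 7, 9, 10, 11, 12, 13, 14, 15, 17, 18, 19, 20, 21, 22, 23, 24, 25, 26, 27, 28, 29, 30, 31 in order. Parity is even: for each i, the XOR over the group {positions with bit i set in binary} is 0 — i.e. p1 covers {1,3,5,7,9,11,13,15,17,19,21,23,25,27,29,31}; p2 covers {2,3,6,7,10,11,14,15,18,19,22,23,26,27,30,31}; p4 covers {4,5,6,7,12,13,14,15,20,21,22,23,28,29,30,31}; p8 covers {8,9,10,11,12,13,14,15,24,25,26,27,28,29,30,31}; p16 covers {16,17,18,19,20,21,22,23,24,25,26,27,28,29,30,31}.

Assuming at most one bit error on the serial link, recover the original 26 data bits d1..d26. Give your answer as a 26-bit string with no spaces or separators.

s1 (pos 1,3,5,7,9,11,13,15,17,19,21,23,25,27,29,31): 0⊕1⊕1⊕0⊕1⊕0⊕0⊕1⊕0⊕1⊕1⊕1⊕0⊕1⊕1⊕1 = 0
s2 (pos 2,3,6,7,10,11,14,15,18,19,22,23,26,27,30,31): 1⊕1⊕0⊕0⊕1⊕0⊕0⊕1⊕0⊕1⊕1⊕1⊕1⊕1⊕0⊕1 = 0
s4 (pos 4,5,6,7,12,13,14,15,20,21,22,23,28,29,30,31): 1⊕1⊕0⊕0⊕1⊕0⊕0⊕1⊕0⊕1⊕1⊕1⊕1⊕1⊕0⊕1 = 0
s8 (pos 8,9,10,11,12,13,14,15,24,25,26,27,28,29,30,31): 0⊕1⊕1⊕0⊕1⊕0⊕0⊕1⊕1⊕0⊕1⊕1⊕1⊕1⊕0⊕1 = 0
s16 (pos 16,17,18,19,20,21,22,23,24,25,26,27,28,29,30,31): 0⊕0⊕0⊕1⊕0⊕1⊕1⊕1⊕1⊕0⊕1⊕1⊕1⊕1⊕0⊕1 = 0
Syndrome s16…s1 = 00000 → no error.
Read data bits from positions 3,5,6,7,9,10,11,12,13,14,15,17,18,19,20,21,22,23,24,25,26,27,28,29,30,31: 11001101001001011110111101

11001101001001011110111101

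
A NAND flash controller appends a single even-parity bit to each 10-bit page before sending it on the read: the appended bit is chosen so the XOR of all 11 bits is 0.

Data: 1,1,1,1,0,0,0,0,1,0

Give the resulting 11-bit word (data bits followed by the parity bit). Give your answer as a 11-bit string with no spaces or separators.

XOR of the 10 data bits: 1⊕1⊕1⊕1⊕0⊕0⊕0⊕0⊕1⊕0 = 1
Parity bit = 1 (so all 11 bits XOR to 0).

11110000101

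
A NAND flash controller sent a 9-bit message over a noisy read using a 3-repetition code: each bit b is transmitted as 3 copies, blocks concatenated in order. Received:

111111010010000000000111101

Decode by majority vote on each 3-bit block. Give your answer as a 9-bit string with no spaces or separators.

110000011

Block 1 (111): 3 ones → 1
Block 2 (111): 3 ones → 1
Block 3 (010): 1 one → 0
Block 4 (010): 1 one → 0
Block 5 (000): 0 ones → 0
Block 6 (000): 0 ones → 0
Block 7 (000): 0 ones → 0
Block 8 (111): 3 ones → 1
Block 9 (101): 2 ones → 1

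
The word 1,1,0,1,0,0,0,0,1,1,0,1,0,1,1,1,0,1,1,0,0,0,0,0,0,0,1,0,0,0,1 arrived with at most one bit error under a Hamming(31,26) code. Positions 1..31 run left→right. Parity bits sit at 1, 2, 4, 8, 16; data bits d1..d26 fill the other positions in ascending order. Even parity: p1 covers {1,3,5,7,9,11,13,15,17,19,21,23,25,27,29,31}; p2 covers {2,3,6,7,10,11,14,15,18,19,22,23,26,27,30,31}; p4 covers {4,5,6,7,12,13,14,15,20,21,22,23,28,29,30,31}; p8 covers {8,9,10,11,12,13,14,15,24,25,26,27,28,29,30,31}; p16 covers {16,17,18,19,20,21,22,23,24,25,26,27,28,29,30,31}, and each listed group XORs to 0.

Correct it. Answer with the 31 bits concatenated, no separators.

s1 (pos 1,3,5,7,9,11,13,15,17,19,21,23,25,27,29,31): 1⊕0⊕0⊕0⊕1⊕0⊕0⊕1⊕0⊕1⊕0⊕0⊕0⊕1⊕0⊕1 = 0
s2 (pos 2,3,6,7,10,11,14,15,18,19,22,23,26,27,30,31): 1⊕0⊕0⊕0⊕1⊕0⊕1⊕1⊕1⊕1⊕0⊕0⊕0⊕1⊕0⊕1 = 0
s4 (pos 4,5,6,7,12,13,14,15,20,21,22,23,28,29,30,31): 1⊕0⊕0⊕0⊕1⊕0⊕1⊕1⊕0⊕0⊕0⊕0⊕0⊕0⊕0⊕1 = 1
s8 (pos 8,9,10,11,12,13,14,15,24,25,26,27,28,29,30,31): 0⊕1⊕1⊕0⊕1⊕0⊕1⊕1⊕0⊕0⊕0⊕1⊕0⊕0⊕0⊕1 = 1
s16 (pos 16,17,18,19,20,21,22,23,24,25,26,27,28,29,30,31): 1⊕0⊕1⊕1⊕0⊕0⊕0⊕0⊕0⊕0⊕0⊕1⊕0⊕0⊕0⊕1 = 1
Syndrome s16…s1 = 11100 → error at position 28.
Flip position 28: 1101000011010111011000000010001 → 1101000011010111011000000011001

1101000011010111011000000011001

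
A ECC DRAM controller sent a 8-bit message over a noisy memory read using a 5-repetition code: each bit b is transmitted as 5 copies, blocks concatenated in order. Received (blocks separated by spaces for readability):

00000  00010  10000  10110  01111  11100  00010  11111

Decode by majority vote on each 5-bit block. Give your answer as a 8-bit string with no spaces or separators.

Block 1 (00000): 0 ones → 0
Block 2 (00010): 1 one → 0
Block 3 (10000): 1 one → 0
Block 4 (10110): 3 ones → 1
Block 5 (01111): 4 ones → 1
Block 6 (11100): 3 ones → 1
Block 7 (00010): 1 one → 0
Block 8 (11111): 5 ones → 1

00011101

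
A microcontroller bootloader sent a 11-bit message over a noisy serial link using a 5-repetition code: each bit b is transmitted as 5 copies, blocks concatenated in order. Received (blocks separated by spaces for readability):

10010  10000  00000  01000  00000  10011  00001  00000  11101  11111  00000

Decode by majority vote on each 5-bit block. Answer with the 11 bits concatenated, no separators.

Block 1 (10010): 2 ones → 0
Block 2 (10000): 1 one → 0
Block 3 (00000): 0 ones → 0
Block 4 (01000): 1 one → 0
Block 5 (00000): 0 ones → 0
Block 6 (10011): 3 ones → 1
Block 7 (00001): 1 one → 0
Block 8 (00000): 0 ones → 0
Block 9 (11101): 4 ones → 1
Block 10 (11111): 5 ones → 1
Block 11 (00000): 0 ones → 0

00000100110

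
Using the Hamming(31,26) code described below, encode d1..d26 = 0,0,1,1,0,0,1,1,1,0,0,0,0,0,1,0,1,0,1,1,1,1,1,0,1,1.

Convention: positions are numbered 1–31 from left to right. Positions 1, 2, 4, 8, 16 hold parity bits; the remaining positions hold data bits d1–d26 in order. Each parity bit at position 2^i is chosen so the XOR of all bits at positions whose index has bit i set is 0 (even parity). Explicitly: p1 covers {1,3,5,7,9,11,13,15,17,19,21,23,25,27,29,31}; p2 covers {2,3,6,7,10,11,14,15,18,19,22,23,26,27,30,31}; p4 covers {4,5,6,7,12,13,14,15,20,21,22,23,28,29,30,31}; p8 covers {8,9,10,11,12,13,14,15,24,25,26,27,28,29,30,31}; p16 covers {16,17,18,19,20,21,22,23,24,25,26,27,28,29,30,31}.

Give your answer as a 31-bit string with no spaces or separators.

0001011000111001000101011111011

Place data at non-parity positions: p1 p2 0 p4 0 1 1 p8 0 0 1 1 1 0 0 p16 0 0 0 1 0 1 0 1 1 1 1 1 0 1 1
p1 (pos 1,3,5,7,9,11,13,15,17,19,21,23,25,27,29,31): XOR of data positions = 0⊕0⊕1⊕0⊕1⊕1⊕0⊕0⊕0⊕0⊕0⊕1⊕1⊕0⊕1 = 0
p2 (pos 2,3,6,7,10,11,14,15,18,19,22,23,26,27,30,31): XOR of data positions = 0⊕1⊕1⊕0⊕1⊕0⊕0⊕0⊕0⊕1⊕0⊕1⊕1⊕1⊕1 = 0
p4 (pos 4,5,6,7,12,13,14,15,20,21,22,23,28,29,30,31): XOR of data positions = 0⊕1⊕1⊕1⊕1⊕0⊕0⊕1⊕0⊕1⊕0⊕1⊕0⊕1⊕1 = 1
p8 (pos 8,9,10,11,12,13,14,15,24,25,26,27,28,29,30,31): XOR of data positions = 0⊕0⊕1⊕1⊕1⊕0⊕0⊕1⊕1⊕1⊕1⊕1⊕0⊕1⊕1 = 0
p16 (pos 16,17,18,19,20,21,22,23,24,25,26,27,28,29,30,31): XOR of data positions = 0⊕0⊕0⊕1⊕0⊕1⊕0⊕1⊕1⊕1⊕1⊕1⊕0⊕1⊕1 = 1
Codeword: 0001011000111001000101011111011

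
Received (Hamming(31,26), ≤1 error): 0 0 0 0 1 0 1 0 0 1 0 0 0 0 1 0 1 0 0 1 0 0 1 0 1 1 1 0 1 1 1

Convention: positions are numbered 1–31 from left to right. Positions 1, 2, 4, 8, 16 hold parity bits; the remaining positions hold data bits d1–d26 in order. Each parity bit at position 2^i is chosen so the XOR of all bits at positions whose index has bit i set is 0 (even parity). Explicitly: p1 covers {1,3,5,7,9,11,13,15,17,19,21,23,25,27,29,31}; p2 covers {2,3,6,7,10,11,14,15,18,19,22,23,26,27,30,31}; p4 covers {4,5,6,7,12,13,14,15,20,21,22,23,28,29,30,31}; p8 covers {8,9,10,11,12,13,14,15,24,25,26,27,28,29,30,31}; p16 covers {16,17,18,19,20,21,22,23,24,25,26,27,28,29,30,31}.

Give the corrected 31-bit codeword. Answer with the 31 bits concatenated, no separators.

s1 (pos 1,3,5,7,9,11,13,15,17,19,21,23,25,27,29,31): 0⊕0⊕1⊕1⊕0⊕0⊕0⊕1⊕1⊕0⊕0⊕1⊕1⊕1⊕1⊕1 = 1
s2 (pos 2,3,6,7,10,11,14,15,18,19,22,23,26,27,30,31): 0⊕0⊕0⊕1⊕1⊕0⊕0⊕1⊕0⊕0⊕0⊕1⊕1⊕1⊕1⊕1 = 0
s4 (pos 4,5,6,7,12,13,14,15,20,21,22,23,28,29,30,31): 0⊕1⊕0⊕1⊕0⊕0⊕0⊕1⊕1⊕0⊕0⊕1⊕0⊕1⊕1⊕1 = 0
s8 (pos 8,9,10,11,12,13,14,15,24,25,26,27,28,29,30,31): 0⊕0⊕1⊕0⊕0⊕0⊕0⊕1⊕0⊕1⊕1⊕1⊕0⊕1⊕1⊕1 = 0
s16 (pos 16,17,18,19,20,21,22,23,24,25,26,27,28,29,30,31): 0⊕1⊕0⊕0⊕1⊕0⊕0⊕1⊕0⊕1⊕1⊕1⊕0⊕1⊕1⊕1 = 1
Syndrome s16…s1 = 10001 → error at position 17.
Flip position 17: 0000101001000010100100101110111 → 0000101001000010000100101110111

0000101001000010000100101110111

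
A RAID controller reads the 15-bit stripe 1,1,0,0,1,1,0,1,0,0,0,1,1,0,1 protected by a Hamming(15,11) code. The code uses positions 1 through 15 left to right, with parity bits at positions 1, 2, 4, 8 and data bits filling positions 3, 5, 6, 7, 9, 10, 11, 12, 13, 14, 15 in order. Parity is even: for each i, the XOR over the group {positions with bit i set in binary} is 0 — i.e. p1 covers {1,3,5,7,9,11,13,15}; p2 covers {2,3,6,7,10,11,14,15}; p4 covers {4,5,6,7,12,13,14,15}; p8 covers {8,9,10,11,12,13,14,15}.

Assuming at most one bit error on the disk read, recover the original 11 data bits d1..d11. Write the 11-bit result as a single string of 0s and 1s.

s1 (pos 1,3,5,7,9,11,13,15): 1⊕0⊕1⊕0⊕0⊕0⊕1⊕1 = 0
s2 (pos 2,3,6,7,10,11,14,15): 1⊕0⊕1⊕0⊕0⊕0⊕0⊕1 = 1
s4 (pos 4,5,6,7,12,13,14,15): 0⊕1⊕1⊕0⊕1⊕1⊕0⊕1 = 1
s8 (pos 8,9,10,11,12,13,14,15): 1⊕0⊕0⊕0⊕1⊕1⊕0⊕1 = 0
Syndrome s8…s1 = 0110 → error at position 6.
Flip position 6: 110011010001101 → 110010010001101
Read data bits from positions 3,5,6,7,9,10,11,12,13,14,15: 01000001101

01000001101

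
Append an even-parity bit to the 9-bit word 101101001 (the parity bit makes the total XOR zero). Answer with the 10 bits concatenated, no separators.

1011010011

XOR of the 9 data bits: 1⊕0⊕1⊕1⊕0⊕1⊕0⊕0⊕1 = 1
Parity bit = 1 (so all 10 bits XOR to 0).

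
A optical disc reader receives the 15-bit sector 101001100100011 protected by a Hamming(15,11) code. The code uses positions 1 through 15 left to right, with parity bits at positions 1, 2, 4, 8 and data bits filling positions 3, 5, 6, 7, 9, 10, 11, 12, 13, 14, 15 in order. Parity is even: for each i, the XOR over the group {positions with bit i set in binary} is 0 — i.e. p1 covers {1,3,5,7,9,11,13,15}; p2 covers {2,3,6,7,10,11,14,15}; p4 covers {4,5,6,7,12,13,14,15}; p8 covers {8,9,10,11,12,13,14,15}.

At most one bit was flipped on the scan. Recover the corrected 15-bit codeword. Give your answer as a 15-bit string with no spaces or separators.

s1 (pos 1,3,5,7,9,11,13,15): 1⊕1⊕0⊕1⊕0⊕0⊕0⊕1 = 0
s2 (pos 2,3,6,7,10,11,14,15): 0⊕1⊕1⊕1⊕1⊕0⊕1⊕1 = 0
s4 (pos 4,5,6,7,12,13,14,15): 0⊕0⊕1⊕1⊕0⊕0⊕1⊕1 = 0
s8 (pos 8,9,10,11,12,13,14,15): 0⊕0⊕1⊕0⊕0⊕0⊕1⊕1 = 1
Syndrome s8…s1 = 1000 → error at position 8.
Flip position 8: 101001100100011 → 101001110100011

101001110100011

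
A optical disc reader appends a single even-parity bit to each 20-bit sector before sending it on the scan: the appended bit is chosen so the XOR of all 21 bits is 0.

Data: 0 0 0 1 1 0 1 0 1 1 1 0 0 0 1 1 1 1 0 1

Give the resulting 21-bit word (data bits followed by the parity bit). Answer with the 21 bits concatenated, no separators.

000110101110001111011

XOR of the 20 data bits: 0⊕0⊕0⊕1⊕1⊕0⊕1⊕0⊕1⊕1⊕1⊕0⊕0⊕0⊕1⊕1⊕1⊕1⊕0⊕1 = 1
Parity bit = 1 (so all 21 bits XOR to 0).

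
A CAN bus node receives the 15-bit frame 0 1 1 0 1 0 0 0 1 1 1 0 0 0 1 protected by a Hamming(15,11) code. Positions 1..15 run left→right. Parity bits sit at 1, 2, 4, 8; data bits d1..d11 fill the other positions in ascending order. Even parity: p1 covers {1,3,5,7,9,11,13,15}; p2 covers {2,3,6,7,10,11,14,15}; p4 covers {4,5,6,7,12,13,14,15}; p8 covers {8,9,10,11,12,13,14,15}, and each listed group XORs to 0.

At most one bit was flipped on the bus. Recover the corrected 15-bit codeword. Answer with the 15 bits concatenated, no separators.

010010001110001

s1 (pos 1,3,5,7,9,11,13,15): 0⊕1⊕1⊕0⊕1⊕1⊕0⊕1 = 1
s2 (pos 2,3,6,7,10,11,14,15): 1⊕1⊕0⊕0⊕1⊕1⊕0⊕1 = 1
s4 (pos 4,5,6,7,12,13,14,15): 0⊕1⊕0⊕0⊕0⊕0⊕0⊕1 = 0
s8 (pos 8,9,10,11,12,13,14,15): 0⊕1⊕1⊕1⊕0⊕0⊕0⊕1 = 0
Syndrome s8…s1 = 0011 → error at position 3.
Flip position 3: 011010001110001 → 010010001110001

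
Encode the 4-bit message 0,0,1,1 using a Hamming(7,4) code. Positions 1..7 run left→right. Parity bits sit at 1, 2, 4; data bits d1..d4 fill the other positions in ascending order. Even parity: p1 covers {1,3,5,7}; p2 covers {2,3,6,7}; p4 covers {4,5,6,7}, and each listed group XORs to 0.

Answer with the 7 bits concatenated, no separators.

Place data at non-parity positions: p1 p2 0 p4 0 1 1
p1 (pos 1,3,5,7): XOR of data positions = 0⊕0⊕1 = 1
p2 (pos 2,3,6,7): XOR of data positions = 0⊕1⊕1 = 0
p4 (pos 4,5,6,7): XOR of data positions = 0⊕1⊕1 = 0
Codeword: 1000011

1000011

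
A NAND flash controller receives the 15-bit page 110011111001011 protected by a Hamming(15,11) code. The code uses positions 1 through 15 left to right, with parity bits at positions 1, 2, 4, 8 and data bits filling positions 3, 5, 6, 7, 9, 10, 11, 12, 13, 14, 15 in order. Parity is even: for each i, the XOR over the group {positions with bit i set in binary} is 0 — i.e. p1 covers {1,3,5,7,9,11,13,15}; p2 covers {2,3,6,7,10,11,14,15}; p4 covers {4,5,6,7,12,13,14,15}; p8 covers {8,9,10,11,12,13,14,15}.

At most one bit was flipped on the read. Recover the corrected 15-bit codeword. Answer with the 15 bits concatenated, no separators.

110011111011011

s1 (pos 1,3,5,7,9,11,13,15): 1⊕0⊕1⊕1⊕1⊕0⊕0⊕1 = 1
s2 (pos 2,3,6,7,10,11,14,15): 1⊕0⊕1⊕1⊕0⊕0⊕1⊕1 = 1
s4 (pos 4,5,6,7,12,13,14,15): 0⊕1⊕1⊕1⊕1⊕0⊕1⊕1 = 0
s8 (pos 8,9,10,11,12,13,14,15): 1⊕1⊕0⊕0⊕1⊕0⊕1⊕1 = 1
Syndrome s8…s1 = 1011 → error at position 11.
Flip position 11: 110011111001011 → 110011111011011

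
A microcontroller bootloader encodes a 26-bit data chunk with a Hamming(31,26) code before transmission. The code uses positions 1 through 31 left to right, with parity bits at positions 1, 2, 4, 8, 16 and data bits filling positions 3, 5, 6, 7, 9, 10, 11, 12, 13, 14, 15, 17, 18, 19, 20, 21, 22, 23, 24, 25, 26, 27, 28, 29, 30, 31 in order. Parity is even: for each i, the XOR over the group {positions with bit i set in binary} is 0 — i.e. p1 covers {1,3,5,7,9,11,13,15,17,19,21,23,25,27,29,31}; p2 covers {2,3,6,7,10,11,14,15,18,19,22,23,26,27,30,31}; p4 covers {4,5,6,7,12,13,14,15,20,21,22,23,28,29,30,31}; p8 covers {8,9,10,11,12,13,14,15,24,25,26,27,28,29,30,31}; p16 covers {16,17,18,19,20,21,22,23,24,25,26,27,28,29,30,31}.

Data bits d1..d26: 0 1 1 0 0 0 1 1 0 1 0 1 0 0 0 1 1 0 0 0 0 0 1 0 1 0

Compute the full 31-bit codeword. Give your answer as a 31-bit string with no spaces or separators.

Place data at non-parity positions: p1 p2 0 p4 1 1 0 p8 0 0 1 1 0 1 0 p16 1 0 0 0 1 1 0 0 0 0 0 1 0 1 0
p1 (pos 1,3,5,7,9,11,13,15,17,19,21,23,25,27,29,31): XOR of data positions = 0⊕1⊕0⊕0⊕1⊕0⊕0⊕1⊕0⊕1⊕0⊕0⊕0⊕0⊕0 = 0
p2 (pos 2,3,6,7,10,11,14,15,18,19,22,23,26,27,30,31): XOR of data positions = 0⊕1⊕0⊕0⊕1⊕1⊕0⊕0⊕0⊕1⊕0⊕0⊕0⊕1⊕0 = 1
p4 (pos 4,5,6,7,12,13,14,15,20,21,22,23,28,29,30,31): XOR of data positions = 1⊕1⊕0⊕1⊕0⊕1⊕0⊕0⊕1⊕1⊕0⊕1⊕0⊕1⊕0 = 0
p8 (pos 8,9,10,11,12,13,14,15,24,25,26,27,28,29,30,31): XOR of data positions = 0⊕0⊕1⊕1⊕0⊕1⊕0⊕0⊕0⊕0⊕0⊕1⊕0⊕1⊕0 = 1
p16 (pos 16,17,18,19,20,21,22,23,24,25,26,27,28,29,30,31): XOR of data positions = 1⊕0⊕0⊕0⊕1⊕1⊕0⊕0⊕0⊕0⊕0⊕1⊕0⊕1⊕0 = 1
Codeword: 0100110100110101100011000001010

0100110100110101100011000001010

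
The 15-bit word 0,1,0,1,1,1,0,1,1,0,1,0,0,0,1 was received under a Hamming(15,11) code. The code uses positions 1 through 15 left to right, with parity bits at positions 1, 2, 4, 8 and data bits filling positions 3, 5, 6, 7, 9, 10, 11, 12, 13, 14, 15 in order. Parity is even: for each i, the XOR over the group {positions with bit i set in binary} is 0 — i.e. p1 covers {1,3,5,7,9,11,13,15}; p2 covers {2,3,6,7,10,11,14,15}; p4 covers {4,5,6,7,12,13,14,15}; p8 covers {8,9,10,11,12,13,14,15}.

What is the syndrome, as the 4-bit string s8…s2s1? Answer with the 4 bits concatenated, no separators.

s1 (pos 1,3,5,7,9,11,13,15): 0⊕0⊕1⊕0⊕1⊕1⊕0⊕1 = 0
s2 (pos 2,3,6,7,10,11,14,15): 1⊕0⊕1⊕0⊕0⊕1⊕0⊕1 = 0
s4 (pos 4,5,6,7,12,13,14,15): 1⊕1⊕1⊕0⊕0⊕0⊕0⊕1 = 0
s8 (pos 8,9,10,11,12,13,14,15): 1⊕1⊕0⊕1⊕0⊕0⊕0⊕1 = 0
Syndrome s8…s1 = 0000 → no error.

0000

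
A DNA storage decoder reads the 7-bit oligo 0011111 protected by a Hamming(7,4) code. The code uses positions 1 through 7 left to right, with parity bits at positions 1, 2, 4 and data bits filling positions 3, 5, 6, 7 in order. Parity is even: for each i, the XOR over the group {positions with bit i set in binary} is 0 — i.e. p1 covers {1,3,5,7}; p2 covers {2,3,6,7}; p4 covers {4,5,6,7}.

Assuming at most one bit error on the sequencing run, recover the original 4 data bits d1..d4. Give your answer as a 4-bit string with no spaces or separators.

0111

s1 (pos 1,3,5,7): 0⊕1⊕1⊕1 = 1
s2 (pos 2,3,6,7): 0⊕1⊕1⊕1 = 1
s4 (pos 4,5,6,7): 1⊕1⊕1⊕1 = 0
Syndrome s4…s1 = 011 → error at position 3.
Flip position 3: 0011111 → 0001111
Read data bits from positions 3,5,6,7: 0111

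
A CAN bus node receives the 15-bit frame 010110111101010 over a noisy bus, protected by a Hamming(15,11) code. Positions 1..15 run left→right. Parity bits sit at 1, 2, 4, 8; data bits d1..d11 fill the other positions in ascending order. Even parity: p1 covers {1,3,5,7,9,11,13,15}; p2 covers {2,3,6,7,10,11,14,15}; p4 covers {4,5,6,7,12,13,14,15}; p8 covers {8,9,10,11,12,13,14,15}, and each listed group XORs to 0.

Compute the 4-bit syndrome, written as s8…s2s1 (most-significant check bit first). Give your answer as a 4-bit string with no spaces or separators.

s1 (pos 1,3,5,7,9,11,13,15): 0⊕0⊕1⊕1⊕1⊕0⊕0⊕0 = 1
s2 (pos 2,3,6,7,10,11,14,15): 1⊕0⊕0⊕1⊕1⊕0⊕1⊕0 = 0
s4 (pos 4,5,6,7,12,13,14,15): 1⊕1⊕0⊕1⊕1⊕0⊕1⊕0 = 1
s8 (pos 8,9,10,11,12,13,14,15): 1⊕1⊕1⊕0⊕1⊕0⊕1⊕0 = 1
Syndrome s8…s1 = 1101 → error at position 13.

1101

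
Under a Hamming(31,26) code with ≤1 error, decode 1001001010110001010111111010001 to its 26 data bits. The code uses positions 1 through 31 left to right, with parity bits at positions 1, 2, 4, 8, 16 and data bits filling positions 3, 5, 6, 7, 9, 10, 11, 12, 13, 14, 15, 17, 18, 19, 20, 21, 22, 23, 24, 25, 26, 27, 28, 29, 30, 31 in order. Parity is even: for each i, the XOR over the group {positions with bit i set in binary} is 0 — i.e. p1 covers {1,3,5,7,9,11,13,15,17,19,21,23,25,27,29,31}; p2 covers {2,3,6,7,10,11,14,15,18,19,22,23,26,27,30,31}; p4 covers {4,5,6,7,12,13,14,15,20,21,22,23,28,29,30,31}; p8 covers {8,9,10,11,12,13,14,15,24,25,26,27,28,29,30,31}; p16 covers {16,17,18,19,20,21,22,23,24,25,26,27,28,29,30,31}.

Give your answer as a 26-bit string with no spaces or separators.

s1 (pos 1,3,5,7,9,11,13,15,17,19,21,23,25,27,29,31): 1⊕0⊕0⊕1⊕1⊕1⊕0⊕0⊕0⊕0⊕1⊕1⊕1⊕1⊕0⊕1 = 1
s2 (pos 2,3,6,7,10,11,14,15,18,19,22,23,26,27,30,31): 0⊕0⊕0⊕1⊕0⊕1⊕0⊕0⊕1⊕0⊕1⊕1⊕0⊕1⊕0⊕1 = 1
s4 (pos 4,5,6,7,12,13,14,15,20,21,22,23,28,29,30,31): 1⊕0⊕0⊕1⊕1⊕0⊕0⊕0⊕1⊕1⊕1⊕1⊕0⊕0⊕0⊕1 = 0
s8 (pos 8,9,10,11,12,13,14,15,24,25,26,27,28,29,30,31): 0⊕1⊕0⊕1⊕1⊕0⊕0⊕0⊕1⊕1⊕0⊕1⊕0⊕0⊕0⊕1 = 1
s16 (pos 16,17,18,19,20,21,22,23,24,25,26,27,28,29,30,31): 1⊕0⊕1⊕0⊕1⊕1⊕1⊕1⊕1⊕1⊕0⊕1⊕0⊕0⊕0⊕1 = 0
Syndrome s16…s1 = 01011 → error at position 11.
Flip position 11: 1001001010110001010111111010001 → 1001001010010001010111111010001
Read data bits from positions 3,5,6,7,9,10,11,12,13,14,15,17,18,19,20,21,22,23,24,25,26,27,28,29,30,31: 00011001000010111111010001

00011001000010111111010001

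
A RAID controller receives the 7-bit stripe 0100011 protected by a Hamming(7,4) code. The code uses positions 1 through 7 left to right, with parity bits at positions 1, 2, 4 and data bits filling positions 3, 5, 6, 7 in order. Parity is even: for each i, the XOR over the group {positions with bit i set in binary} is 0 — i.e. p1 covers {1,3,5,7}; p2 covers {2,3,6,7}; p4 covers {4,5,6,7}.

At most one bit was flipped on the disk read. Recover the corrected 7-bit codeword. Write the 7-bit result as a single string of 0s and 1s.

s1 (pos 1,3,5,7): 0⊕0⊕0⊕1 = 1
s2 (pos 2,3,6,7): 1⊕0⊕1⊕1 = 1
s4 (pos 4,5,6,7): 0⊕0⊕1⊕1 = 0
Syndrome s4…s1 = 011 → error at position 3.
Flip position 3: 0100011 → 0110011

0110011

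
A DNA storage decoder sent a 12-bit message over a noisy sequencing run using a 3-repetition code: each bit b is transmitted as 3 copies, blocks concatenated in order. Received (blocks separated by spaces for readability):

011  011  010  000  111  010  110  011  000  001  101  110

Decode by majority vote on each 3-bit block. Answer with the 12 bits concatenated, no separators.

Block 1 (011): 2 ones → 1
Block 2 (011): 2 ones → 1
Block 3 (010): 1 one → 0
Block 4 (000): 0 ones → 0
Block 5 (111): 3 ones → 1
Block 6 (010): 1 one → 0
Block 7 (110): 2 ones → 1
Block 8 (011): 2 ones → 1
Block 9 (000): 0 ones → 0
Block 10 (001): 1 one → 0
Block 11 (101): 2 ones → 1
Block 12 (110): 2 ones → 1

110010110011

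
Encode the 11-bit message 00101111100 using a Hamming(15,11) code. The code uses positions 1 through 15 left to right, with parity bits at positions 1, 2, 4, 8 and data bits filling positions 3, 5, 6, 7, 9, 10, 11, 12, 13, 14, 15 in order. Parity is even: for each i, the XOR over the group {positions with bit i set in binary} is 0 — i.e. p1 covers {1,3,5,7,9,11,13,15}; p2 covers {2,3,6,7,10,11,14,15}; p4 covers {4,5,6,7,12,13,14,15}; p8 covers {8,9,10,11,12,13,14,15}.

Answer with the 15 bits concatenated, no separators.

110101011111100

Place data at non-parity positions: p1 p2 0 p4 0 1 0 p8 1 1 1 1 1 0 0
p1 (pos 1,3,5,7,9,11,13,15): XOR of data positions = 0⊕0⊕0⊕1⊕1⊕1⊕0 = 1
p2 (pos 2,3,6,7,10,11,14,15): XOR of data positions = 0⊕1⊕0⊕1⊕1⊕0⊕0 = 1
p4 (pos 4,5,6,7,12,13,14,15): XOR of data positions = 0⊕1⊕0⊕1⊕1⊕0⊕0 = 1
p8 (pos 8,9,10,11,12,13,14,15): XOR of data positions = 1⊕1⊕1⊕1⊕1⊕0⊕0 = 1
Codeword: 110101011111100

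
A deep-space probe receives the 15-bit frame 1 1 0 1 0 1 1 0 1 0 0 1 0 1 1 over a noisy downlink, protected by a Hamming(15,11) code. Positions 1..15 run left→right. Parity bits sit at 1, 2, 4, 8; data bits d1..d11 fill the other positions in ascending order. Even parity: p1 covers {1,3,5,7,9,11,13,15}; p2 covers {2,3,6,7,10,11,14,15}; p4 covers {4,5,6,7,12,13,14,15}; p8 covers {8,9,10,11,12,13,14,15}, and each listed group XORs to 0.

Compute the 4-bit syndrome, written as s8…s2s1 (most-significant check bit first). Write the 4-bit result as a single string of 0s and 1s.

s1 (pos 1,3,5,7,9,11,13,15): 1⊕0⊕0⊕1⊕1⊕0⊕0⊕1 = 0
s2 (pos 2,3,6,7,10,11,14,15): 1⊕0⊕1⊕1⊕0⊕0⊕1⊕1 = 1
s4 (pos 4,5,6,7,12,13,14,15): 1⊕0⊕1⊕1⊕1⊕0⊕1⊕1 = 0
s8 (pos 8,9,10,11,12,13,14,15): 0⊕1⊕0⊕0⊕1⊕0⊕1⊕1 = 0
Syndrome s8…s1 = 0010 → error at position 2.

0010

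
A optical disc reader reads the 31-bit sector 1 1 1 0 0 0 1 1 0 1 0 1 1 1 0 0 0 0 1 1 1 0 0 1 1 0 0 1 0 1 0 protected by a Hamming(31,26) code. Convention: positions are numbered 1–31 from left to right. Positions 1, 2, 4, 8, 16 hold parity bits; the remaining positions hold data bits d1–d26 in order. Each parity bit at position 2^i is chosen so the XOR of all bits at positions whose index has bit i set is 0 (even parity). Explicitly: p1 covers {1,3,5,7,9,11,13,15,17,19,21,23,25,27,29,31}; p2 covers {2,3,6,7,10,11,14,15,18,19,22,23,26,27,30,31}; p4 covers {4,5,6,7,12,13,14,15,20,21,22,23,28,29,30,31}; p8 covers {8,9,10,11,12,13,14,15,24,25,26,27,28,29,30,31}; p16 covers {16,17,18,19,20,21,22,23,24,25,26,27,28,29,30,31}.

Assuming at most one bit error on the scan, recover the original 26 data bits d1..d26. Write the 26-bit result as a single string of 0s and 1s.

s1 (pos 1,3,5,7,9,11,13,15,17,19,21,23,25,27,29,31): 1⊕1⊕0⊕1⊕0⊕0⊕1⊕0⊕0⊕1⊕1⊕0⊕1⊕0⊕0⊕0 = 1
s2 (pos 2,3,6,7,10,11,14,15,18,19,22,23,26,27,30,31): 1⊕1⊕0⊕1⊕1⊕0⊕1⊕0⊕0⊕1⊕0⊕0⊕0⊕0⊕1⊕0 = 1
s4 (pos 4,5,6,7,12,13,14,15,20,21,22,23,28,29,30,31): 0⊕0⊕0⊕1⊕1⊕1⊕1⊕0⊕1⊕1⊕0⊕0⊕1⊕0⊕1⊕0 = 0
s8 (pos 8,9,10,11,12,13,14,15,24,25,26,27,28,29,30,31): 1⊕0⊕1⊕0⊕1⊕1⊕1⊕0⊕1⊕1⊕0⊕0⊕1⊕0⊕1⊕0 = 1
s16 (pos 16,17,18,19,20,21,22,23,24,25,26,27,28,29,30,31): 0⊕0⊕0⊕1⊕1⊕1⊕0⊕0⊕1⊕1⊕0⊕0⊕1⊕0⊕1⊕0 = 1
Syndrome s16…s1 = 11011 → error at position 27.
Flip position 27: 1110001101011100001110011001010 → 1110001101011100001110011011010
Read data bits from positions 3,5,6,7,9,10,11,12,13,14,15,17,18,19,20,21,22,23,24,25,26,27,28,29,30,31: 10010101110001110011011010

10010101110001110011011010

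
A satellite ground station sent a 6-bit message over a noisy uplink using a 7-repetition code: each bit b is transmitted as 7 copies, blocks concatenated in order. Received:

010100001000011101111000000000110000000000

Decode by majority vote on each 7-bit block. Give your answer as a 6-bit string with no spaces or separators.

Block 1 (0101000): 2 ones → 0
Block 2 (0100001): 2 ones → 0
Block 3 (1101111): 6 ones → 1
Block 4 (0000000): 0 ones → 0
Block 5 (0011000): 2 ones → 0
Block 6 (0000000): 0 ones → 0

001000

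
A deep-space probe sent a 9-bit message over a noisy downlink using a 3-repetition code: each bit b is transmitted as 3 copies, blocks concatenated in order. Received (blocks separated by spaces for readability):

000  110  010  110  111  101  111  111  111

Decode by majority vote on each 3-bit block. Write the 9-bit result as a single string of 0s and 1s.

010111111

Block 1 (000): 0 ones → 0
Block 2 (110): 2 ones → 1
Block 3 (010): 1 one → 0
Block 4 (110): 2 ones → 1
Block 5 (111): 3 ones → 1
Block 6 (101): 2 ones → 1
Block 7 (111): 3 ones → 1
Block 8 (111): 3 ones → 1
Block 9 (111): 3 ones → 1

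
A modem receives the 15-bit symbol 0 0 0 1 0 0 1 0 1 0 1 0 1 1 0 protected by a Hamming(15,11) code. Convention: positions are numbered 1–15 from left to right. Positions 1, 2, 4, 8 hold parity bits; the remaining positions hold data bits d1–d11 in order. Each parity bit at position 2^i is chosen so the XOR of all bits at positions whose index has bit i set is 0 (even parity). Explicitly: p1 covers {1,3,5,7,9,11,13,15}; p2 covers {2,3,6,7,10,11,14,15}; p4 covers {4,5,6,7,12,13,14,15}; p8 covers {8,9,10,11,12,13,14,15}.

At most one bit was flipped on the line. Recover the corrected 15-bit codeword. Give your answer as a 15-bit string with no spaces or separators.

s1 (pos 1,3,5,7,9,11,13,15): 0⊕0⊕0⊕1⊕1⊕1⊕1⊕0 = 0
s2 (pos 2,3,6,7,10,11,14,15): 0⊕0⊕0⊕1⊕0⊕1⊕1⊕0 = 1
s4 (pos 4,5,6,7,12,13,14,15): 1⊕0⊕0⊕1⊕0⊕1⊕1⊕0 = 0
s8 (pos 8,9,10,11,12,13,14,15): 0⊕1⊕0⊕1⊕0⊕1⊕1⊕0 = 0
Syndrome s8…s1 = 0010 → error at position 2.
Flip position 2: 000100101010110 → 010100101010110

010100101010110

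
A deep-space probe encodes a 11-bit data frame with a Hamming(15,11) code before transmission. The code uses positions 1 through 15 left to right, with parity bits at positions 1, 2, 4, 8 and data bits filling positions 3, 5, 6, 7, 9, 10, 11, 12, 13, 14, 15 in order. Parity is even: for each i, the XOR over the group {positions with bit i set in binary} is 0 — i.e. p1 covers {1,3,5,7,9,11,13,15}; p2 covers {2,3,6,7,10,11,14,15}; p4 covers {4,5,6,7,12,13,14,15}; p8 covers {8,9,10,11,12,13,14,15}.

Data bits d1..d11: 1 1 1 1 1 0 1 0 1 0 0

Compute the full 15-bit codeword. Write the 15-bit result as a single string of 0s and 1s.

001011111010100

Place data at non-parity positions: p1 p2 1 p4 1 1 1 p8 1 0 1 0 1 0 0
p1 (pos 1,3,5,7,9,11,13,15): XOR of data positions = 1⊕1⊕1⊕1⊕1⊕1⊕0 = 0
p2 (pos 2,3,6,7,10,11,14,15): XOR of data positions = 1⊕1⊕1⊕0⊕1⊕0⊕0 = 0
p4 (pos 4,5,6,7,12,13,14,15): XOR of data positions = 1⊕1⊕1⊕0⊕1⊕0⊕0 = 0
p8 (pos 8,9,10,11,12,13,14,15): XOR of data positions = 1⊕0⊕1⊕0⊕1⊕0⊕0 = 1
Codeword: 001011111010100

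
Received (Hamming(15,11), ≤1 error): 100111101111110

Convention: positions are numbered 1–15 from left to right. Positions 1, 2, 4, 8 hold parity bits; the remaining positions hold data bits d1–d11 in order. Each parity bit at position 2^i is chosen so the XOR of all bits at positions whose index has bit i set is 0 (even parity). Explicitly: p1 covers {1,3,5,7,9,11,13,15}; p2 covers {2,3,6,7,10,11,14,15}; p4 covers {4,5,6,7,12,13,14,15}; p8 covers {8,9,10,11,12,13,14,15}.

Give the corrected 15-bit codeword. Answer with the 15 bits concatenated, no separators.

100110101111110

s1 (pos 1,3,5,7,9,11,13,15): 1⊕0⊕1⊕1⊕1⊕1⊕1⊕0 = 0
s2 (pos 2,3,6,7,10,11,14,15): 0⊕0⊕1⊕1⊕1⊕1⊕1⊕0 = 1
s4 (pos 4,5,6,7,12,13,14,15): 1⊕1⊕1⊕1⊕1⊕1⊕1⊕0 = 1
s8 (pos 8,9,10,11,12,13,14,15): 0⊕1⊕1⊕1⊕1⊕1⊕1⊕0 = 0
Syndrome s8…s1 = 0110 → error at position 6.
Flip position 6: 100111101111110 → 100110101111110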